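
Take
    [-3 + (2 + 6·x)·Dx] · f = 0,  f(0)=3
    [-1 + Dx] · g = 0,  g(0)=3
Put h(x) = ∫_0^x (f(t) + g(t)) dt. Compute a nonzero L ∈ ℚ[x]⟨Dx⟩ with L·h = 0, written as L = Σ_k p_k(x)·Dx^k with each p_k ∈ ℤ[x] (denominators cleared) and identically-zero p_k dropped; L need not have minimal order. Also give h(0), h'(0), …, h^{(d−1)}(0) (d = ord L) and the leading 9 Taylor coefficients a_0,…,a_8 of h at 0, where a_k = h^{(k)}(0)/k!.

L = (15 + 18·x)·Dx + (-13 - 24·x - 36·x^2)·Dx^2 + (-2 + 6·x + 36·x^2)·Dx^3  (order 3).
h: a_k = 0, 6, 15/4, -5/8, 89/64, -1199/640, 25547/7680, -688841/107520, 22733993/1720320, …
ICs: h(0) = 0, h′(0) = 6, h′′(0) = 15/2.

f: a_k = 3, 9/2, -27/8, 81/16, -1215/128, 5103/256, -45927/1024, 216513/2048, -8444007/32768, …
g: a_k = 3, 3, 3/2, 1/2, 1/8, 1/40, 1/240, 1/1680, 1/13440, …
f+g: L₀ = lclm(L_f,L_g), ord ≤ 1+1.
h=∫h₀ ⇒ L = L₀·Dx.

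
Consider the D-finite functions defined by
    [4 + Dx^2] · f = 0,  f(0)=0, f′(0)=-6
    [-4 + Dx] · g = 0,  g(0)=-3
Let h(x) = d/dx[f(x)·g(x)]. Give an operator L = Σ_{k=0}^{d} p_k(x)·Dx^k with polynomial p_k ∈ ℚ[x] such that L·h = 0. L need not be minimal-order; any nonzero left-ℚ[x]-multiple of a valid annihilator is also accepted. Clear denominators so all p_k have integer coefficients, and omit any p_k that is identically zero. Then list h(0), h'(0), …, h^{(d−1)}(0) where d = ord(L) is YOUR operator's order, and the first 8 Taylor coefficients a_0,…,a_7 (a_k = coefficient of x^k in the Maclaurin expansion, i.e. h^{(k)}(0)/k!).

f: a_k = 0, -6, 0, 4, 0, -4/5, 0, 8/105, …
g: a_k = -3, -12, -24, -32, -32, -128/5, -256/15, -1024/105, …
f·g: L₀ = L_f ⊗_s L_g, ord ≤ 2·1.
Derive L from L₀ (diff closure).
L = 20 - 8·Dx + Dx^2  (order 2).
h: a_k = 18, 144, 396, 576, 492, 1056/5, -232/5, -768/5, …
ICs: h(0) = 18, h′(0) = 144.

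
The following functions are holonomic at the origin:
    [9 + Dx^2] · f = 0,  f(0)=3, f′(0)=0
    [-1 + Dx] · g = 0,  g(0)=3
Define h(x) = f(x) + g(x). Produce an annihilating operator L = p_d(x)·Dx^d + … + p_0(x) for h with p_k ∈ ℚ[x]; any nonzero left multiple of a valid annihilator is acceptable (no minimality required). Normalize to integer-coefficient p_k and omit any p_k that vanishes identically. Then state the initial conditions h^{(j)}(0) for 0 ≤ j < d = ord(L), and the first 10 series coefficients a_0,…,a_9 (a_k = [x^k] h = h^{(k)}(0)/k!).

L = -9 + 9·Dx - Dx^2 + Dx^3  (order 3).
h: a_k = 6, 3, -12, 1/2, 41/4, 1/40, -91/30, 1/1680, 3281/6720, 1/120960, …
ICs: h(0) = 6, h′(0) = 3, h′′(0) = -24.

f: a_k = 3, 0, -27/2, 0, 81/8, 0, -243/80, 0, 2187/4480, 0, …
g: a_k = 3, 3, 3/2, 1/2, 1/8, 1/40, 1/240, 1/1680, 1/13440, 1/120960, …
Sum ⇒ L₀ = lclm(L_f,L_g) in ℚ(x)⟨Dx⟩.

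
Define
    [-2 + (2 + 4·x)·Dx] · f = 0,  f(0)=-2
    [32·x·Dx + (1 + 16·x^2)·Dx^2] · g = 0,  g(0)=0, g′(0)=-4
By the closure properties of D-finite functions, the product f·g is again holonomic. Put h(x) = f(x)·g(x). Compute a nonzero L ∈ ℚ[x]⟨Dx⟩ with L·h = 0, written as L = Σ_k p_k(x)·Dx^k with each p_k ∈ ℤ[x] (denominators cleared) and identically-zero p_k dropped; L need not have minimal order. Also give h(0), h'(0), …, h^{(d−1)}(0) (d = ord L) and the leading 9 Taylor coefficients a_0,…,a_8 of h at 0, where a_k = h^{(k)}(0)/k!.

L = (3 - 32·x - 16·x^2) + (-2 + 28·x + 96·x^2 + 64·x^3)·Dx + (1 + 4·x + 20·x^2 + 64·x^3 + 64·x^4)·Dx^2  (order 2).
h: a_k = 0, 8, 8, -140/3, -116/3, 6389/15, 5929/15, -1022653/210, -944407/210, …
ICs: h(0) = 0, h′(0) = 8.

f: a_k = -2, -2, 1, -1, 5/4, -7/4, 21/8, -33/8, 429/64, …
g: a_k = 0, -4, 0, 64/3, 0, -1024/5, 0, 16384/7, 0, …
h₀=f·g: eliminate ⇒ L₀, order ≤ 1·2.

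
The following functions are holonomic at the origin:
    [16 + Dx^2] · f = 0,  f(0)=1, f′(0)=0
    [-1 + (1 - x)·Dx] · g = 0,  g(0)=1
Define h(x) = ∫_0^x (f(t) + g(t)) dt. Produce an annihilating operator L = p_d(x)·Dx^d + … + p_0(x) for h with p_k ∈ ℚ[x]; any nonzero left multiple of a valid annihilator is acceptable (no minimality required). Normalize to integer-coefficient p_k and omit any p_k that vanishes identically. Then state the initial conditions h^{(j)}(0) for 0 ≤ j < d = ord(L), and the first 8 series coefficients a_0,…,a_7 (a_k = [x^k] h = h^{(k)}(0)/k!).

L = (-176 + 256·x - 128·x^2)·Dx + (144 - 400·x + 384·x^2 - 128·x^3)·Dx^2 + (-11 + 16·x - 8·x^2)·Dx^3 + (9 - 25·x + 24·x^2 - 8·x^3)·Dx^4  (order 4).
h: a_k = 0, 2, 1/2, -7/3, 1/4, 7/3, 1/6, -211/315, …
ICs: h(0) = 0, h′(0) = 2, h′′(0) = 1, h′′′(0) = -14.

f: a_k = 1, 0, -8, 0, 32/3, 0, -256/45, 0, …
g: a_k = 1, 1, 1, 1, 1, 1, 1, 1, …
L₀ := lclm(L_f,L_g); ord L₀ ≤ 2+1.
∫: right-multiply L₀ by Dx.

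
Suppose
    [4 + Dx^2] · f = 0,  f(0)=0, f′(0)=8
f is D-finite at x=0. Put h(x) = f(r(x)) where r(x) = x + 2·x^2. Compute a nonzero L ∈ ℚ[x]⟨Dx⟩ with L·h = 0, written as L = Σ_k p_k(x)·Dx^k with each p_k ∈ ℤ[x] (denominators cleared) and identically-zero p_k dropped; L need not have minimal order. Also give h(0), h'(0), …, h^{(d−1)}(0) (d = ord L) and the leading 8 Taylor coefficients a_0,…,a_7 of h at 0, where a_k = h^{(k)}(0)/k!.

f: a_k = 0, 8, 0, -16/3, 0, 16/15, 0, -32/315, …
f∘r: x↦r, Dx↦Dx/r' in L_f ⇒ L₀.
L = (4 + 48·x + 192·x^2 + 256·x^3) - 4·Dx + (1 + 4·x)·Dx^2  (order 2).
h: a_k = 0, 8, 16, -16/3, -32, -944/15, -32, 13408/315, …
ICs: h(0) = 0, h′(0) = 8.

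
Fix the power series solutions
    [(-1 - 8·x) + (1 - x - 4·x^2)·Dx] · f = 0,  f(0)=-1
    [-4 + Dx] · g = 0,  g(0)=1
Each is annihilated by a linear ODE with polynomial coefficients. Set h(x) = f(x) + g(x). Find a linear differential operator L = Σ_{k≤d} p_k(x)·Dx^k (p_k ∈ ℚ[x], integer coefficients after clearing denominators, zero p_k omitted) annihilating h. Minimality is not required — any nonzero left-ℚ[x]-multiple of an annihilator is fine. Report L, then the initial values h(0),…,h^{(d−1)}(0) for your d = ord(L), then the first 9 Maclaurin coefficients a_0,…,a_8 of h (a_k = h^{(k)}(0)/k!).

L = (-24 + 16·x - 576·x^2 - 512·x^3) + (-6 + 56·x + 208·x^2 - 128·x^3 - 256·x^4)·Dx + (3 - 15·x - 16·x^2 + 64·x^3 + 64·x^4)·Dx^2  (order 2).
h: a_k = 0, 3, 3, 5/3, -55/3, -847/15, -7889/45, -137891/315, -366463/315, …
ICs: h(0) = 0, h′(0) = 3.

f: a_k = -1, -1, -5, -9, -29, -65, -181, -441, -1165, …
g: a_k = 1, 4, 8, 32/3, 32/3, 128/15, 256/45, 1024/315, 512/315, …
Weyl lclm of L_f,L_g ⇒ L₀ (ord ≤ 2).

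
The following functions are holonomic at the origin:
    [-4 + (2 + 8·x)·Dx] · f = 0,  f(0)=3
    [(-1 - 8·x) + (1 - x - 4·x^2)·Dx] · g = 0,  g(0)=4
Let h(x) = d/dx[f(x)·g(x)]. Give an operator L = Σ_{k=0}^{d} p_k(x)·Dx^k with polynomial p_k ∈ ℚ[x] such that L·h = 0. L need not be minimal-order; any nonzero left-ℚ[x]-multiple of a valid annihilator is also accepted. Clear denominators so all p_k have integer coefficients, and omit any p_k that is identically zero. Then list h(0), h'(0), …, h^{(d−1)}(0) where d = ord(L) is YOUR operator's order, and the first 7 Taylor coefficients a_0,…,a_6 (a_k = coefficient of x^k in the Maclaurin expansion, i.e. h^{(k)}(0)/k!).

L = (10 + 156·x + 540·x^2 + 800·x^3 + 960·x^4) + (-3 - 19·x - 30·x^2 + 56·x^3 + 352·x^4 + 384·x^5)·Dx  (order 1).
h: a_k = 36, 120, 756, 1488, 8580, 13176, 85596, …
ICs: h(0) = 36.

f: a_k = 3, 6, -6, 12, -30, 84, -252, …
g: a_k = 4, 4, 20, 36, 116, 260, 724, …
f·g: L₀ = L_f ⊗_s L_g, ord ≤ 1·1.
h₀' ⇒ L via d/dx closure of L₀.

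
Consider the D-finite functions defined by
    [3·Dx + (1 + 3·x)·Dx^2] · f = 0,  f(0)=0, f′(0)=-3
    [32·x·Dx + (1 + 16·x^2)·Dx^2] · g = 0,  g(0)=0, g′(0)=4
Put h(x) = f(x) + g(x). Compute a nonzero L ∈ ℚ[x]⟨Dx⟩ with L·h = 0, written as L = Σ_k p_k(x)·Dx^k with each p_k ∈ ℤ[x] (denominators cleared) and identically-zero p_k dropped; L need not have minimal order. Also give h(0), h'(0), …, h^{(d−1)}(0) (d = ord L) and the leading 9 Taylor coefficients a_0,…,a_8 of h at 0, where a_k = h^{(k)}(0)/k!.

f: a_k = 0, -3, 9/2, -9, 81/4, -243/5, 243/2, -2187/7, 6561/8, …
g: a_k = 0, 4, 0, -64/3, 0, 1024/5, 0, -16384/7, 0, …
Sum ⇒ L₀ = lclm(L_f,L_g) in ℚ(x)⟨Dx⟩.
L = (-96 - 864·x + 4608·x^2 + 4608·x^3)·Dx + (-50 - 192·x + 672·x^2 + 9216·x^3 + 9216·x^4)·Dx^2 + (-3 + 23·x + 96·x^2 + 512·x^3 + 2304·x^4 + 2304·x^5)·Dx^3  (order 3).
h: a_k = 0, 1, 9/2, -91/3, 81/4, 781/5, 243/2, -2653, 6561/8, …
ICs: h(0) = 0, h′(0) = 1, h′′(0) = 9.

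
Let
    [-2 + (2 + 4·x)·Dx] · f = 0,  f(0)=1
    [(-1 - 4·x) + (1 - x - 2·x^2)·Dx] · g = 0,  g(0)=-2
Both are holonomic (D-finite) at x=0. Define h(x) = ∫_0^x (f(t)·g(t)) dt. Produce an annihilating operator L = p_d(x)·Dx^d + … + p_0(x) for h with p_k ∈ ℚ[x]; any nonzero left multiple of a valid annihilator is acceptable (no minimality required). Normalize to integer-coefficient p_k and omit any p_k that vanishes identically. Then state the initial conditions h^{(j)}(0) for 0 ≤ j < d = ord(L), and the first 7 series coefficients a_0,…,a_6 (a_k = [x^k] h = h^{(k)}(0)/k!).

f: a_k = 1, 1, -1/2, 1/2, -5/8, 7/8, -21/16, …
g: a_k = -2, -2, -6, -10, -22, -42, -86, …
h₀=f·g: eliminate ⇒ L₀, order ≤ 1·1.
∫: right-multiply L₀ by Dx.
L = (2 + 5·x + 6·x^2)·Dx + (-1 - x + 4·x^2 + 4·x^3)·Dx^2  (order 2).
h: a_k = 0, -2, -2, -7/3, -4, -23/4, -125/12, …
ICs: h(0) = 0, h′(0) = -2.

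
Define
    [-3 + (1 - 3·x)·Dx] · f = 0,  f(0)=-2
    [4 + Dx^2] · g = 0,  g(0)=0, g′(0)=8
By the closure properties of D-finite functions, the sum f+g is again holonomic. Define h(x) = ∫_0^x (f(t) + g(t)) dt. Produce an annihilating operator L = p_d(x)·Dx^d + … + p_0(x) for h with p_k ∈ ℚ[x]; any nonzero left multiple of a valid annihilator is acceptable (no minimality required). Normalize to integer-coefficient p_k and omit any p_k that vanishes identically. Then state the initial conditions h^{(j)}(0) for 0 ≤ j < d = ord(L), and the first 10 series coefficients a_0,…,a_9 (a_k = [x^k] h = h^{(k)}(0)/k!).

f: a_k = -2, -6, -18, -54, -162, -486, -1458, -4374, -13122, -39366, …
g: a_k = 0, 8, 0, -16/3, 0, 16/15, 0, -32/315, 0, 16/2835, …
Weyl lclm of L_f,L_g ⇒ L₀ (ord ≤ 3).
Integrate: L := L₀·Dx.
L = (348 - 144·x + 216·x^2)·Dx + (-44 + 180·x - 216·x^2 + 216·x^3)·Dx^2 + (87 - 36·x + 54·x^2)·Dx^3 + (-11 + 45·x - 54·x^2 + 54·x^3)·Dx^4  (order 4).
h: a_k = 0, -2, 1, -6, -89/6, -162/5, -3637/45, -1458/7, -688921/1260, -1458, …
ICs: h(0) = 0, h′(0) = -2, h′′(0) = 2, h′′′(0) = -36.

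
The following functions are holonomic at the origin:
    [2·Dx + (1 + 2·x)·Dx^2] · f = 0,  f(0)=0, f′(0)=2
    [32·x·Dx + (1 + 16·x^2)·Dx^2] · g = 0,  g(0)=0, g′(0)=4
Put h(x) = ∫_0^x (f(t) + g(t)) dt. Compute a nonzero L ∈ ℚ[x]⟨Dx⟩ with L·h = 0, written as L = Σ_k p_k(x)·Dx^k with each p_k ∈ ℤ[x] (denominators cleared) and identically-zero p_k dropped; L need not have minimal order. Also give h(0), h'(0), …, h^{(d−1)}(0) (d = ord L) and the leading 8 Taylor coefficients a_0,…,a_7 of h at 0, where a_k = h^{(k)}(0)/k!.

f: a_k = 0, 2, -2, 8/3, -4, 32/5, -32/3, 128/7, …
g: a_k = 0, 4, 0, -64/3, 0, 1024/5, 0, -16384/7, …
Sum ⇒ L₀ = lclm(L_f,L_g) in ℚ(x)⟨Dx⟩.
h=∫₀ˣh₀: take L = L₀·Dx.
L = (-32 - 192·x + 1536·x^2 + 1024·x^3)·Dx^2 + (-20 - 64·x + 576·x^2 + 3072·x^3 + 2048·x^4)·Dx^3 + (-1 + 14·x + 32·x^2 + 256·x^3 + 768·x^4 + 512·x^5)·Dx^4  (order 4).
h: a_k = 0, 0, 3, -2/3, -14/3, -4/5, 176/5, -32/21, …
ICs: h(0) = 0, h′(0) = 0, h′′(0) = 6, h′′′(0) = -4.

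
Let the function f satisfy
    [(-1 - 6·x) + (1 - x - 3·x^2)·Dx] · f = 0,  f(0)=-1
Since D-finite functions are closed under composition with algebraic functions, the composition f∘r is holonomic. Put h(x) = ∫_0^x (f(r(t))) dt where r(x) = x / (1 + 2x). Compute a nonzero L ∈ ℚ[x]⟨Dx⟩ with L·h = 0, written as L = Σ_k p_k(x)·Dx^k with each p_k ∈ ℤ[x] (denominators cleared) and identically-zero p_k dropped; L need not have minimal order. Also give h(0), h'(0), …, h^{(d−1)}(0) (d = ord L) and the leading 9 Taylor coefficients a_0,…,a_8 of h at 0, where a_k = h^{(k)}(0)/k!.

L = (1 + 8·x)·Dx + (-1 - 5·x - 5·x^2 + 2·x^3)·Dx^2  (order 2).
h: a_k = 0, -1, -1/2, -2/3, 5/4, -17/5, 28/3, -185/7, 611/8, …
ICs: h(0) = 0, h′(0) = -1.

f: a_k = -1, -1, -4, -7, -19, -40, -97, -217, -508, …
L₀ from L_f via x↦r, Dx↦r'^{-1}Dx.
Integrate: L := L₀·Dx.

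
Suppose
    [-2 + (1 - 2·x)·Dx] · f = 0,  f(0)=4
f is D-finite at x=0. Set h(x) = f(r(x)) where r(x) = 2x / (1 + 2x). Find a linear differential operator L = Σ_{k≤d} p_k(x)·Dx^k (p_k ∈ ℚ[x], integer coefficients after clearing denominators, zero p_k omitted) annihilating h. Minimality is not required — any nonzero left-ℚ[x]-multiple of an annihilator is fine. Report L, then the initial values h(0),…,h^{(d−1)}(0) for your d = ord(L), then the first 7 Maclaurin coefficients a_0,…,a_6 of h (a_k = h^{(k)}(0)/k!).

f: a_k = 4, 8, 16, 32, 64, 128, 256, …
h₀=f(r): pull back L_f along r ⇒ L₀.
L = 4 + (-1 + 4·x^2)·Dx  (order 1).
h: a_k = 4, 16, 32, 64, 128, 256, 512, …
ICs: h(0) = 4.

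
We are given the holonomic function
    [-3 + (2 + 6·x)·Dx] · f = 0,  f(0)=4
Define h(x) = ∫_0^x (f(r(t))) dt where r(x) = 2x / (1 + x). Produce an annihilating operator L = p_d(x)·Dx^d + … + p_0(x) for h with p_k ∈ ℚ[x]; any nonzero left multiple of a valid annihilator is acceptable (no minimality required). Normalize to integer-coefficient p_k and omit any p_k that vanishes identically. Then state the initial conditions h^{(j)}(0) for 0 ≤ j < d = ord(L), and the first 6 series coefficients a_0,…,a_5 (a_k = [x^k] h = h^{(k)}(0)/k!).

f: a_k = 4, 6, -9/2, 27/4, -405/32, 1701/64, …
f∘r: x↦r, Dx↦Dx/r' in L_f ⇒ L₀.
∫: right-multiply L₀ by Dx.
L = -3·Dx + (1 + 8·x + 7·x^2)·Dx^2  (order 2).
h: a_k = 0, 4, 6, -10, 51/2, -861/10, …
ICs: h(0) = 0, h′(0) = 4.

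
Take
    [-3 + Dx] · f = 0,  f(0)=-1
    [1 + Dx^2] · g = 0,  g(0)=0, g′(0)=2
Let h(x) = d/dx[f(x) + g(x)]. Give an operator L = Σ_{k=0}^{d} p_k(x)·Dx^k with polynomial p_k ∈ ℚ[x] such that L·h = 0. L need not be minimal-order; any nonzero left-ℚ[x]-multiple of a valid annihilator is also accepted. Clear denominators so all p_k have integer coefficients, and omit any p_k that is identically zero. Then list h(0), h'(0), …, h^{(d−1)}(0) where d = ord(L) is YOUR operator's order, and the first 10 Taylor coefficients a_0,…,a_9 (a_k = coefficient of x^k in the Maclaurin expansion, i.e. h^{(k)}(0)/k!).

f: a_k = -1, -3, -9/2, -9/2, -27/8, -81/40, -81/80, -243/560, -729/4480, -243/4480, …
g: a_k = 0, 2, 0, -1/3, 0, 1/60, 0, -1/2520, 0, 1/181440, …
f+g: L₀ = lclm(L_f,L_g), ord ≤ 1+2.
Derive L from L₀ (diff closure).
L = 3 - Dx + 3·Dx^2 - Dx^3  (order 3).
h: a_k = -1, -9, -29/2, -27/2, -241/24, -243/40, -2189/720, -729/560, -19681/40320, -729/4480, …
ICs: h(0) = -1, h′(0) = -9, h′′(0) = -29.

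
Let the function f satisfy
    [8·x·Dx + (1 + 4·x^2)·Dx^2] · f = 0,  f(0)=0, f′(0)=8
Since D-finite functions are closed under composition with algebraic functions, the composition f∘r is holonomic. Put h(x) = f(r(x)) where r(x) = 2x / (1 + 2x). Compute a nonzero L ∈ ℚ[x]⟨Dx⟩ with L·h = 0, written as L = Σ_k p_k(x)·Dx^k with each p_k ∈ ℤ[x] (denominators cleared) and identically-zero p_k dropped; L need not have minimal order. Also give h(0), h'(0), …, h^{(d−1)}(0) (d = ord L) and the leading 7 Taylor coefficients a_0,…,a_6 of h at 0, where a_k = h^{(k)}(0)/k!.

L = (4 + 40·x)·Dx + (1 + 4·x + 20·x^2)·Dx^2  (order 2).
h: a_k = 0, 16, -32, -64/3, 384, -4864/5, -5632/3, …
ICs: h(0) = 0, h′(0) = 16.

f: a_k = 0, 8, 0, -32/3, 0, 128/5, 0, …
Change of var in L_f (x↦r) gives L₀.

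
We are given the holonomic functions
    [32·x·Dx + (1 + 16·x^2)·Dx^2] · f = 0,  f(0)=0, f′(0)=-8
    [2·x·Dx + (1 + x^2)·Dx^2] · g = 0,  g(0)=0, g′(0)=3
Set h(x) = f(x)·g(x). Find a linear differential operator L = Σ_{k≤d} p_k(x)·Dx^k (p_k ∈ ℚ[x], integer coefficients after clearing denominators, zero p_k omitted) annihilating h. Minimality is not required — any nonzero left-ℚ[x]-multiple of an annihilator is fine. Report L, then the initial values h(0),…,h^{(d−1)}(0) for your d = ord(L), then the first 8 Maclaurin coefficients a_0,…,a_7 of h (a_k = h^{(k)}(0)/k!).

f: a_k = 0, -8, 0, 128/3, 0, -2048/5, 0, 32768/7, …
g: a_k = 0, 3, 0, -1, 0, 3/5, 0, -3/7, …
Sym-product of L_f,L_g gives L₀ (≤ ord 4).
L = (-384·x - 10880·x^3 - 16384·x^5 + 34816·x^7 + 98304·x^9)·Dx + (-68 - 3916·x^2 - 19584·x^4 - 14336·x^6 + 121856·x^8 + 147456·x^10)·Dx^2 + (-136·x - 2632·x^3 - 6528·x^5 + 16448·x^7 + 69632·x^9 + 49152·x^11)·Dx^3 + (-1 - 34·x^2 - 305·x^4 + 4880·x^8 + 8704·x^10 + 4096·x^12)·Dx^4  (order 4).
h: a_k = 0, 0, -24, 0, 136, 0, -19144/15, 0, …
ICs: h(0) = 0, h′(0) = 0, h′′(0) = -48, h′′′(0) = 0.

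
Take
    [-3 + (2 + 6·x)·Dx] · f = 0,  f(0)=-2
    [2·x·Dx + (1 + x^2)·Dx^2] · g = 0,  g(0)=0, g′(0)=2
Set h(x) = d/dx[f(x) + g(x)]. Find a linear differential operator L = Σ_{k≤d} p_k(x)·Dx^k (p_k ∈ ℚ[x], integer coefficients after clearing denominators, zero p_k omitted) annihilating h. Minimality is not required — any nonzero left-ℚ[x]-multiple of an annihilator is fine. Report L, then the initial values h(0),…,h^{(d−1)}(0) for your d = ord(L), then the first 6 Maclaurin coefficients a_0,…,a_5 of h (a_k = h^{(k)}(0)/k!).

L = (-12 - 90·x + 36·x^2 + 54·x^3) + (-35 - 48·x - 102·x^2 + 144·x^3 + 189·x^4)·Dx + (-6 - 10·x + 36·x^2 + 44·x^3 + 42·x^4 + 54·x^5)·Dx^2  (order 2).
h: a_k = -1, 9/2, -97/8, 405/16, -8249/128, 45927/256, …
ICs: h(0) = -1, h′(0) = 9/2.

f: a_k = -2, -3, 9/4, -27/8, 405/64, -1701/128, …
g: a_k = 0, 2, 0, -2/3, 0, 2/5, …
Weyl lclm of L_f,L_g ⇒ L₀ (ord ≤ 3).
h₀' ⇒ L via d/dx closure of L₀.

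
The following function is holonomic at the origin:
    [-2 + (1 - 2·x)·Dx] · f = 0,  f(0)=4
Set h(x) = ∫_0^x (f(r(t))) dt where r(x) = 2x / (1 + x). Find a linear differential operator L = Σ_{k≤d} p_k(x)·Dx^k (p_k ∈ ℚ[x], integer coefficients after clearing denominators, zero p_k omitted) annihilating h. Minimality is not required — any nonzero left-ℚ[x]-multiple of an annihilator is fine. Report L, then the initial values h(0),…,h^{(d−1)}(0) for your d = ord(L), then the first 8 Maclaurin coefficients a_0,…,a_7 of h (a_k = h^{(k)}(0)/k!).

f: a_k = 4, 8, 16, 32, 64, 128, 256, 512, …
Substitute x→r, Dx→(1/r')Dx; clear ⇒ L₀.
h=∫h₀ ⇒ L = L₀·Dx.
L = 4·Dx + (-1 + 2·x + 3·x^2)·Dx^2  (order 2).
h: a_k = 0, 4, 8, 16, 36, 432/5, 216, 3888/7, …
ICs: h(0) = 0, h′(0) = 4.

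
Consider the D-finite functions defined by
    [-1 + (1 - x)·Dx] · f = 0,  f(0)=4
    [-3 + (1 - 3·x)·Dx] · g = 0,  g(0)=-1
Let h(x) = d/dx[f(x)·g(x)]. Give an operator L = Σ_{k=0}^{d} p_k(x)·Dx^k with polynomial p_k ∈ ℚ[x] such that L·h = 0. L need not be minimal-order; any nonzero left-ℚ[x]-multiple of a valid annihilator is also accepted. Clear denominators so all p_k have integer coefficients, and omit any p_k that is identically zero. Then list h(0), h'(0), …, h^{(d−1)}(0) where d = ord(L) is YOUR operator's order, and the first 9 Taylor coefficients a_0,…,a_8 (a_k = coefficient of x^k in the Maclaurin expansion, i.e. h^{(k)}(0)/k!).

L = (13 - 36·x + 27·x^2) + (-2 + 11·x - 18·x^2 + 9·x^3)·Dx  (order 1).
h: a_k = -16, -104, -480, -1936, -7280, -26232, -91840, -314912, -1062864, …
ICs: h(0) = -16.

f: a_k = 4, 4, 4, 4, 4, 4, 4, 4, 4, …
g: a_k = -1, -3, -9, -27, -81, -243, -729, -2187, -6561, …
Sym-product of L_f,L_g gives L₀ (≤ ord 1).
h₀' ⇒ L via d/dx closure of L₀.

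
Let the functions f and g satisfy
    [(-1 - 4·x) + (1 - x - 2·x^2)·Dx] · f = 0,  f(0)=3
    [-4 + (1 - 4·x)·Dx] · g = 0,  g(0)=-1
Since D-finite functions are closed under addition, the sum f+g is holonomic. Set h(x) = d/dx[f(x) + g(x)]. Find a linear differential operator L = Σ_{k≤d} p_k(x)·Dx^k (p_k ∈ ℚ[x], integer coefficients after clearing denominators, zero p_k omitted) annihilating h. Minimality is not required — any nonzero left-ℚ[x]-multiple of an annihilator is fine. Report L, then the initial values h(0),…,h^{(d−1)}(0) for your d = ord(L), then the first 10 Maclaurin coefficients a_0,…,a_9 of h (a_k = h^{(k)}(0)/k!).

L = (168 + 192·x + 1728·x^2 - 768·x^3 + 768·x^4) + (-33 - 144·x + 264·x^2 + 1056·x^3 - 576·x^4 + 768·x^5)·Dx + (1 + 13·x - 100·x^2 + 120·x^3 + 40·x^4 - 64·x^5 + 128·x^6)·Dx^2  (order 2).
h: a_k = -1, -14, -147, -892, -4805, -23802, -112903, -520184, -2350089, -10465270, …
ICs: h(0) = -1, h′(0) = -14.

f: a_k = 3, 3, 9, 15, 33, 63, 129, 255, 513, 1023, …
g: a_k = -1, -4, -16, -64, -256, -1024, -4096, -16384, -65536, -262144, …
h₀=f+g: left-lcm gives L₀, ord ≤ 2.
Differentiate: ansatz ord ≤ ord L₀ ⇒ L.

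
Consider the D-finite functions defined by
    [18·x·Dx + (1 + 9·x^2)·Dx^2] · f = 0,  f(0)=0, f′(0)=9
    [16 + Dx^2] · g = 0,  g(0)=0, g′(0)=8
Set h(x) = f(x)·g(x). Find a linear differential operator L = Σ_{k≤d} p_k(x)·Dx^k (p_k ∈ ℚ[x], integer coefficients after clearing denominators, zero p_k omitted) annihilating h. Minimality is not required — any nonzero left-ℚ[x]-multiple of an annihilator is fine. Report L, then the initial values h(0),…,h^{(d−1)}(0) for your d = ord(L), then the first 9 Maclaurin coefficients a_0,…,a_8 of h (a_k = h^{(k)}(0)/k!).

L = (20800 + 494784·x^2 + 2923776·x^4 + 11943936·x^6 + 26873856·x^8) + (19584·x + 342144·x^3 + 2239488·x^5 + 6718464·x^7)·Dx + (1700 + 42732·x^2 + 318816·x^4 + 1492992·x^6 + 3359232·x^8)·Dx^2 + (1224·x + 21384·x^3 + 139968·x^5 + 419904·x^7)·Dx^3 + (25 + 738·x^2 + 8505·x^4 + 46656·x^6 + 104976·x^8)·Dx^4  (order 4).
h: a_k = 0, 0, 72, 0, -408, 0, 1896, 0, -11128, …
ICs: h(0) = 0, h′(0) = 0, h′′(0) = 144, h′′′(0) = 0.

f: a_k = 0, 9, 0, -27, 0, 729/5, 0, -6561/7, 0, …
g: a_k = 0, 8, 0, -64/3, 0, 256/15, 0, -2048/315, 0, …
Product ⇒ symmetric product L₀, ord ≤ 4.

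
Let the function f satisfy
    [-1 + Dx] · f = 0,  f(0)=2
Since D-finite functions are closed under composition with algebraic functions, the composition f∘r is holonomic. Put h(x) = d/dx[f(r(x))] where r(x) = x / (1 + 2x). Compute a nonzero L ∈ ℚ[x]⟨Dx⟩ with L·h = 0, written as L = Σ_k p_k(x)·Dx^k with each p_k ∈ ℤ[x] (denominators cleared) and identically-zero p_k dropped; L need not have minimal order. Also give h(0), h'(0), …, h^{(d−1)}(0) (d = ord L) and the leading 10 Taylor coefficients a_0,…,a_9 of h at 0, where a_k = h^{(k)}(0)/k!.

f: a_k = 2, 2, 1, 1/3, 1/12, 1/60, 1/360, 1/2520, 1/20160, 1/181440, …
Change of var in L_f (x↦r) gives L₀.
h₀' ⇒ L via d/dx closure of L₀.
L = (-3 - 8·x) + (-1 - 4·x - 4·x^2)·Dx  (order 1).
h: a_k = 2, -6, 13, -71/3, 147/4, -2699/60, 9157/360, 68731/840, -8443151/20160, 236126701/181440, …
ICs: h(0) = 2.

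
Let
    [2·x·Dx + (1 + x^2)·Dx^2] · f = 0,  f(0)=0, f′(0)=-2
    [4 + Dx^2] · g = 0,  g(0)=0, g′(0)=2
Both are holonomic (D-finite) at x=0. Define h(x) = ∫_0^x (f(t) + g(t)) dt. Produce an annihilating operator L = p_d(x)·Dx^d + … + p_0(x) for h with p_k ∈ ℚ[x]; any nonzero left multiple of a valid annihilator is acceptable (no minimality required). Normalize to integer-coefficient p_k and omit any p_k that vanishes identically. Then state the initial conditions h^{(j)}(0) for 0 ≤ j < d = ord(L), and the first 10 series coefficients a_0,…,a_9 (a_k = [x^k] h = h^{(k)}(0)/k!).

L = (-32·x + 80·x^3 + 16·x^5)·Dx^2 + (4 + 32·x^2 + 36·x^4 + 8·x^6)·Dx^3 + (-8·x + 20·x^3 + 4·x^5)·Dx^4 + (1 + 8·x^2 + 9·x^4 + 2·x^6)·Dx^5  (order 5).
h: a_k = 0, 0, 0, 0, -1/6, 0, -1/45, 0, 41/1260, 0, …
ICs: h(0) = 0, h′(0) = 0, h′′(0) = 0, h′′′(0) = 0, h′′′′(0) = -4.

f: a_k = 0, -2, 0, 2/3, 0, -2/5, 0, 2/7, 0, -2/9, …
g: a_k = 0, 2, 0, -4/3, 0, 4/15, 0, -8/315, 0, 4/2835, …
Sum ⇒ L₀ = lclm(L_f,L_g) in ℚ(x)⟨Dx⟩.
Integrate: L := L₀·Dx.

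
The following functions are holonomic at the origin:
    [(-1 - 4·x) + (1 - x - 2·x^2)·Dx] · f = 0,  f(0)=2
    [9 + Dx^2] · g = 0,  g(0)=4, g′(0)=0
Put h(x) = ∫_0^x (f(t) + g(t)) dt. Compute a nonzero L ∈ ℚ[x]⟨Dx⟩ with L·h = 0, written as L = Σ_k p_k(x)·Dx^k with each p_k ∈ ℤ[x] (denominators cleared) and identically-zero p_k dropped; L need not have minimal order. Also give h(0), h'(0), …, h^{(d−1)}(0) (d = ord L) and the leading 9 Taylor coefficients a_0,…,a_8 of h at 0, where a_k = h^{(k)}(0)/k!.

f: a_k = 2, 2, 6, 10, 22, 42, 86, 170, 342, …
g: a_k = 4, 0, -18, 0, 27/2, 0, -81/20, 0, 729/1120, …
h₀=f+g: left-lcm gives L₀, ord ≤ 3.
h=∫₀ˣh₀: take L = L₀·Dx.
L = (117 + 486·x + 135·x^2 + 360·x^3 + 540·x^4 + 432·x^5)·Dx + (-45 + 63·x + 81·x^2 - 153·x^3 - 18·x^4 + 324·x^5 + 216·x^6)·Dx^2 + (13 + 54·x + 15·x^2 + 40·x^3 + 60·x^4 + 48·x^5)·Dx^3 + (-5 + 7·x + 9·x^2 - 17·x^3 - 2·x^4 + 36·x^5 + 24·x^6)·Dx^4  (order 4).
h: a_k = 0, 6, 1, -4, 5/2, 71/10, 7, 1639/140, 85/4, …
ICs: h(0) = 0, h′(0) = 6, h′′(0) = 2, h′′′(0) = -24.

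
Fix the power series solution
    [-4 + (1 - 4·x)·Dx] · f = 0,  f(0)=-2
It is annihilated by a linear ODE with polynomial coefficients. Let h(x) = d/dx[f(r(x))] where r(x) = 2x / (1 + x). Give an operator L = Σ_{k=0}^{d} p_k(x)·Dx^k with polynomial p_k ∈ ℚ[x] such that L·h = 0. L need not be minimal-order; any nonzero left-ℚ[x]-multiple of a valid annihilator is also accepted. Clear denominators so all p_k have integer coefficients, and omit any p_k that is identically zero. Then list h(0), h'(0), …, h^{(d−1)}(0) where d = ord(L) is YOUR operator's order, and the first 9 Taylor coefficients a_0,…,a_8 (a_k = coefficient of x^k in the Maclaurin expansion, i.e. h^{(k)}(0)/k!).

f: a_k = -2, -8, -32, -128, -512, -2048, -8192, -32768, -131072, …
f∘r: x↦r, Dx↦Dx/r' in L_f ⇒ L₀.
Derive L from L₀ (diff closure).
L = 14 + (-1 + 7·x)·Dx  (order 1).
h: a_k = -16, -224, -2352, -21952, -192080, -1613472, -13176688, -105413504, -830131344, …
ICs: h(0) = -16.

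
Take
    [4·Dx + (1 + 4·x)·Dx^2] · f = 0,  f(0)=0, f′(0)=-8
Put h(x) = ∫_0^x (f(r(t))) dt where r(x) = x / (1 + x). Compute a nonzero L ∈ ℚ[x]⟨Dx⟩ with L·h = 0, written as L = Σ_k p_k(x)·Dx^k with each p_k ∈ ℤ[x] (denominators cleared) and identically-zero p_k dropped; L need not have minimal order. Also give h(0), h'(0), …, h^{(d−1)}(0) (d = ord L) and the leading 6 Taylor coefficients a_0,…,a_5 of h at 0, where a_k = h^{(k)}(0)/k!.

L = (6 + 10·x)·Dx^2 + (1 + 6·x + 5·x^2)·Dx^3  (order 3).
h: a_k = 0, 0, -4, 8, -62/3, 312/5, …
ICs: h(0) = 0, h′(0) = 0, h′′(0) = -8.

f: a_k = 0, -8, 16, -128/3, 128, -2048/5, …
h₀=f(r): pull back L_f along r ⇒ L₀.
h=∫₀ˣh₀: take L = L₀·Dx.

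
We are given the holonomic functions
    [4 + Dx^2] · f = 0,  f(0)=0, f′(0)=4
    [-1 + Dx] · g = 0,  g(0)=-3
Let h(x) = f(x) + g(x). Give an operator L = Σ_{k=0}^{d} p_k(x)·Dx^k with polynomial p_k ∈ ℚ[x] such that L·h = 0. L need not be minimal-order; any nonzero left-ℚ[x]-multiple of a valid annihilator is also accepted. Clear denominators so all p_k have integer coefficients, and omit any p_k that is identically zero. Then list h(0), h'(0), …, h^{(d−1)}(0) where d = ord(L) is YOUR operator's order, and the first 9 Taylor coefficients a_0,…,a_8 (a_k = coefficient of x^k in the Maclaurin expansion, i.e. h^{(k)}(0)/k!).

L = -4 + 4·Dx - Dx^2 + Dx^3  (order 3).
h: a_k = -3, 1, -3/2, -19/6, -1/8, 61/120, -1/240, -37/720, -1/13440, …
ICs: h(0) = -3, h′(0) = 1, h′′(0) = -3.

f: a_k = 0, 4, 0, -8/3, 0, 8/15, 0, -16/315, 0, …
g: a_k = -3, -3, -3/2, -1/2, -1/8, -1/40, -1/240, -1/1680, -1/13440, …
Sum ⇒ L₀ = lclm(L_f,L_g) in ℚ(x)⟨Dx⟩.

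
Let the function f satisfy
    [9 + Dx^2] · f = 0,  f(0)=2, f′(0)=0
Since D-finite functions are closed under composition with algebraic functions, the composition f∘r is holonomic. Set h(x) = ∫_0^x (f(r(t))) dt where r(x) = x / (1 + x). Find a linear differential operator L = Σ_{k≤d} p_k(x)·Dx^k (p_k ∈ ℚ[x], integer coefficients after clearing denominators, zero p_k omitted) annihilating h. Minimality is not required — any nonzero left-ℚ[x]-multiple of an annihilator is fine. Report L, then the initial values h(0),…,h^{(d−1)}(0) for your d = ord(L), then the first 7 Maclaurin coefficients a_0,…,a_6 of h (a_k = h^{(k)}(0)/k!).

f: a_k = 2, 0, -9, 0, 27/4, 0, -81/40, …
Change of var in L_f (x↦r) gives L₀.
h=∫h₀ ⇒ L = L₀·Dx.
L = 9·Dx + (2 + 6·x + 6·x^2 + 2·x^3)·Dx^2 + (1 + 4·x + 6·x^2 + 4·x^3 + x^4)·Dx^3  (order 3).
h: a_k = 0, 2, 0, -3, 9/2, -81/20, 3/2, …
ICs: h(0) = 0, h′(0) = 2, h′′(0) = 0.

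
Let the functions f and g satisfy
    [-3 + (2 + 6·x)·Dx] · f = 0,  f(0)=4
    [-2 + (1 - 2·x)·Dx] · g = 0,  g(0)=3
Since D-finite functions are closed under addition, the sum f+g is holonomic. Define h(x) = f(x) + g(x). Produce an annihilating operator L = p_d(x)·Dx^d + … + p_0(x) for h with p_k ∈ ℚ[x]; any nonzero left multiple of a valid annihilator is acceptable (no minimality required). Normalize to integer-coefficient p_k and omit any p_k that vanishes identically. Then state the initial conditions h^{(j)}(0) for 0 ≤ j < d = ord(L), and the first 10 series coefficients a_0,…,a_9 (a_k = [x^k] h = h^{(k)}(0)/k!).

L = (66 + 108·x) + (-41 - 156·x - 324·x^2)·Dx + (2 + 38·x + 24·x^2 - 216·x^3)·Dx^2  (order 2).
h: a_k = 7, 12, 15/2, 123/4, 1131/32, 7845/64, 33843/256, 268779/512, 3476787/8192, 39239169/16384, …
ICs: h(0) = 7, h′(0) = 12.

f: a_k = 4, 6, -9/2, 27/4, -405/32, 1701/64, -15309/256, 72171/512, -2814669/8192, 14073345/16384, …
g: a_k = 3, 6, 12, 24, 48, 96, 192, 384, 768, 1536, …
f+g: L₀ = lclm(L_f,L_g), ord ≤ 1+1.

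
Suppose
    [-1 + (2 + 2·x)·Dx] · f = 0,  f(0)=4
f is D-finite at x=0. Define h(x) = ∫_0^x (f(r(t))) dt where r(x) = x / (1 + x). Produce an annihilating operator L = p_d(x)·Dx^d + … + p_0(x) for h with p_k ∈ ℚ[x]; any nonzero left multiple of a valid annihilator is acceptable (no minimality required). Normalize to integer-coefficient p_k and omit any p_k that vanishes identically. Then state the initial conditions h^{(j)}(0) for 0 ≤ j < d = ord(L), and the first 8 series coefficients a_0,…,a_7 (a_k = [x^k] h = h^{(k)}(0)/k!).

f: a_k = 4, 2, -1/2, 1/4, -5/32, 7/64, -21/256, 33/512, …
Change of var in L_f (x↦r) gives L₀.
h=∫₀ˣh₀: take L = L₀·Dx.
L = -Dx + (2 + 6·x + 4·x^2)·Dx^2  (order 2).
h: a_k = 0, 4, 1, -5/6, 13/16, -141/160, 133/128, -2353/1792, …
ICs: h(0) = 0, h′(0) = 4.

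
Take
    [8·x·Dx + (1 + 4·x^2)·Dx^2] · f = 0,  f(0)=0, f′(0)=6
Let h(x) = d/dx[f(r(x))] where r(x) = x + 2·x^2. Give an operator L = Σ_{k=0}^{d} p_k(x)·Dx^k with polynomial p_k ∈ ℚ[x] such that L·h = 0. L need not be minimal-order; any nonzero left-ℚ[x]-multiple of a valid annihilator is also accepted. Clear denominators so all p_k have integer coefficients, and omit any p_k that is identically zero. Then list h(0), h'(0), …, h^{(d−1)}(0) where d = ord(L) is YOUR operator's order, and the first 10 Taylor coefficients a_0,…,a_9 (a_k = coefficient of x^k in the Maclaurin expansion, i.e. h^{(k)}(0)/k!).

f: a_k = 0, 6, 0, -8, 0, 96/5, 0, -384/7, 0, 512/3, …
f∘r: x↦r, Dx↦Dx/r' in L_f ⇒ L₀.
h=h₀': d/dx-closure on L₀ ⇒ L.
L = (-4 + 8·x + 64·x^2 + 192·x^3 + 192·x^4) + (1 + 4·x + 4·x^2 + 32·x^3 + 80·x^4 + 64·x^5)·Dx  (order 1).
h: a_k = 6, 24, -24, -192, -384, 768, 4992, 6144, -26112, -116736, …
ICs: h(0) = 6.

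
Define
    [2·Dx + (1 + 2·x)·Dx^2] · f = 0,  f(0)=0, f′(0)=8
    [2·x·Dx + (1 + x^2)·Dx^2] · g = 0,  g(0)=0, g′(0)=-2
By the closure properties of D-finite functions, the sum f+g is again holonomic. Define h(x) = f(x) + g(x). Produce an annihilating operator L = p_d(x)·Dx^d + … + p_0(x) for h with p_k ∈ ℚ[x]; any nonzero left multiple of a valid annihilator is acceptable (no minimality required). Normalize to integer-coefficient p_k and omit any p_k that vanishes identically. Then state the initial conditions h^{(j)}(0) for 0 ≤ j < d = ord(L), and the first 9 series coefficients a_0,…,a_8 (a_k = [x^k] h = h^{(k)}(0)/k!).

f: a_k = 0, 8, -8, 32/3, -16, 128/5, -128/3, 512/7, -128, …
g: a_k = 0, -2, 0, 2/3, 0, -2/5, 0, 2/7, 0, …
Weyl lclm of L_f,L_g ⇒ L₀ (ord ≤ 4).
L = (-2 - 12·x + 6·x^2 + 4·x^3)·Dx + (-5 - 4·x - 9·x^2 + 12·x^3 + 8·x^4)·Dx^2 + (-1 - x + 2·x^2 + x^3 + 3·x^4 + 2·x^5)·Dx^3  (order 3).
h: a_k = 0, 6, -8, 34/3, -16, 126/5, -128/3, 514/7, -128, …
ICs: h(0) = 0, h′(0) = 6, h′′(0) = -16.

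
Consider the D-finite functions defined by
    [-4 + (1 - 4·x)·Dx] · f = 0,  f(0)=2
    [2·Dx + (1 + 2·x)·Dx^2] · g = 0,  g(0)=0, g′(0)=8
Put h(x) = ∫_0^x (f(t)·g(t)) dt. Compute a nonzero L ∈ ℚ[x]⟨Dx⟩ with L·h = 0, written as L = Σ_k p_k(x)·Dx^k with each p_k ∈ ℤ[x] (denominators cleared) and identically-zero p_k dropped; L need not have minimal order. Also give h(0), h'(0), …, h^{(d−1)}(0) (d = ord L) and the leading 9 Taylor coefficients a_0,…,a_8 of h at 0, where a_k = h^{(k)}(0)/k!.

f: a_k = 2, 8, 32, 128, 512, 2048, 8192, 32768, 131072, …
g: a_k = 0, 8, -8, 32/3, -16, 128/5, -128/3, 512/7, -128, …
Sym-product of L_f,L_g gives L₀ (≤ ord 2).
Integrate: L := L₀·Dx.
L = 8·Dx + (6 + 24·x)·Dx^2 + (-1 + 2·x + 8·x^2)·Dx^3  (order 3).
h: a_k = 0, 0, 8, 16, 160/3, 2464/15, 25024/45, 9472/5, 232704/35, …
ICs: h(0) = 0, h′(0) = 0, h′′(0) = 16.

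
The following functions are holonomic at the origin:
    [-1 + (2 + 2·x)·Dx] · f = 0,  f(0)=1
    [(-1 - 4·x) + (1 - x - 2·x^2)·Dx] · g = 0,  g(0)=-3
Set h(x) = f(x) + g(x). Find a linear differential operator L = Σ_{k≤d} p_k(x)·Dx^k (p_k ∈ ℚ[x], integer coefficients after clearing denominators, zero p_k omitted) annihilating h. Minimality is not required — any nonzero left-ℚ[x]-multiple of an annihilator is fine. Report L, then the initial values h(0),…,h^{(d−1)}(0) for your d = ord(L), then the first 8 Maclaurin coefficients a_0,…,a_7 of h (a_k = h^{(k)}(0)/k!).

L = (13 + 26·x + 40·x^2) + (-25 - 69·x - 144·x^2 - 100·x^3)·Dx + (2 + 20·x - 6·x^2 - 64·x^3 - 40·x^4)·Dx^2  (order 2).
h: a_k = -2, -5/2, -73/8, -239/16, -4229/128, -16121/256, -132117/1024, -522207/2048, …
ICs: h(0) = -2, h′(0) = -5/2.

f: a_k = 1, 1/2, -1/8, 1/16, -5/128, 7/256, -21/1024, 33/2048, …
g: a_k = -3, -3, -9, -15, -33, -63, -129, -255, …
L₀ := lclm(L_f,L_g); ord L₀ ≤ 1+1.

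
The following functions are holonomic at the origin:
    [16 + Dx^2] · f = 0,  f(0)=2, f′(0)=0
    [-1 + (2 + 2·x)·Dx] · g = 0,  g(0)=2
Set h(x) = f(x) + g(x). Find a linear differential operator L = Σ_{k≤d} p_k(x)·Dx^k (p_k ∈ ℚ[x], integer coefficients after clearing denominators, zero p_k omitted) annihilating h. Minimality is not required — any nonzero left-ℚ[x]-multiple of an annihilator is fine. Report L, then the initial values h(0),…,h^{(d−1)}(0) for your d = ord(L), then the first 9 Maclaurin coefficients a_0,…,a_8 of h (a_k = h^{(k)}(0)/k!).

L = (-1072 - 2048·x - 1024·x^2) + (2016 + 6112·x + 6144·x^2 + 2048·x^3)·Dx + (-67 - 128·x - 64·x^2)·Dx^2 + (126 + 382·x + 384·x^2 + 128·x^3)·Dx^3  (order 3).
h: a_k = 4, 1, -65/4, 1/8, 4081/192, 7/128, -263089/23040, 33/1024, 16642081/5160960, …
ICs: h(0) = 4, h′(0) = 1, h′′(0) = -65/2.

f: a_k = 2, 0, -16, 0, 64/3, 0, -512/45, 0, 1024/315, …
g: a_k = 2, 1, -1/4, 1/8, -5/64, 7/128, -21/512, 33/1024, -429/16384, …
Weyl lclm of L_f,L_g ⇒ L₀ (ord ≤ 3).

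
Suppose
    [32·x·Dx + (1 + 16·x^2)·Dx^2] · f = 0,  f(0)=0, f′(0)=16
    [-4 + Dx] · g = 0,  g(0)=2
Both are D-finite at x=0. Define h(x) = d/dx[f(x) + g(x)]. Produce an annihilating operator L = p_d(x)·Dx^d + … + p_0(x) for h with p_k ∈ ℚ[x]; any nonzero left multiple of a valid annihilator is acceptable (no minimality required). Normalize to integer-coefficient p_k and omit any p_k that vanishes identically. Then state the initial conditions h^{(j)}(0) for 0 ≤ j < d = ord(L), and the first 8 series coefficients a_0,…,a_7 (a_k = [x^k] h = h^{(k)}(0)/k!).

L = (32 - 256·x - 512·x^2) + (-12 + 48·x + 64·x^2 - 256·x^3)·Dx + (1 + 4·x + 16·x^2 + 64·x^3)·Dx^2  (order 2).
h: a_k = 24, 32, -192, 256/3, 12544/3, 1024/15, -2947072/45, 8192/315, …
ICs: h(0) = 24, h′(0) = 32.

f: a_k = 0, 16, 0, -256/3, 0, 4096/5, 0, -65536/7, …
g: a_k = 2, 8, 16, 64/3, 64/3, 256/15, 512/45, 2048/315, …
Sum ⇒ L₀ = lclm(L_f,L_g) in ℚ(x)⟨Dx⟩.
h₀' ⇒ L via d/dx closure of L₀.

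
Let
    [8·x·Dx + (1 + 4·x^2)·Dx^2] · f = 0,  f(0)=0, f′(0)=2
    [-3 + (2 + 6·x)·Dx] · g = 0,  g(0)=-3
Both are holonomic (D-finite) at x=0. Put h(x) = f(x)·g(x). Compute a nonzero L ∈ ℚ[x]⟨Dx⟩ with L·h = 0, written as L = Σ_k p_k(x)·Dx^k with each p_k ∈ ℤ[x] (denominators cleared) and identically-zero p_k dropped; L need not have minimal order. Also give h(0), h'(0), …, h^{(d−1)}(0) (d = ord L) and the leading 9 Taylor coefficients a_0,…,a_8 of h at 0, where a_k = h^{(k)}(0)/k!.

L = (27 - 48·x - 36·x^2) + (-12 - 4·x + 144·x^2 + 144·x^3)·Dx + (4 + 24·x + 52·x^2 + 96·x^3 + 144·x^4)·Dx^2  (order 2).
h: a_k = 0, -6, -9, 59/4, 15/8, -2949/320, -35307/640, 2523957/17920, -3884931/35840, …
ICs: h(0) = 0, h′(0) = -6.

f: a_k = 0, 2, 0, -8/3, 0, 32/5, 0, -128/7, 0, …
g: a_k = -3, -9/2, 27/8, -81/16, 1215/128, -5103/256, 45927/1024, -216513/2048, 8444007/32768, …
h₀=f·g: eliminate ⇒ L₀, order ≤ 2·1.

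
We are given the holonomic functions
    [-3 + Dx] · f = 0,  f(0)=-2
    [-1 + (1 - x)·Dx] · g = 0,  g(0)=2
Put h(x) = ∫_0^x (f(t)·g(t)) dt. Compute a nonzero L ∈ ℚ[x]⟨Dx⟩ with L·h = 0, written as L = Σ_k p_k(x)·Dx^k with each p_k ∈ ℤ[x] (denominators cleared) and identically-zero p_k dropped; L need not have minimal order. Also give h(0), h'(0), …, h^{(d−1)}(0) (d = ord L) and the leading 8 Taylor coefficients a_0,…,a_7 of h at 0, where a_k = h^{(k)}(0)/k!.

f: a_k = -2, -6, -9, -9, -27/4, -81/20, -81/40, -243/280, …
g: a_k = 2, 2, 2, 2, 2, 2, 2, 2, …
L₀ := L_f ⊗_s L_g (sym. prod.), ord ≤ 1.
Integrate: L := L₀·Dx.
L = (4 - 3·x)·Dx + (-1 + x)·Dx^2  (order 2).
h: a_k = 0, -4, -8, -34/3, -13, -131/10, -184/15, -1553/140, …
ICs: h(0) = 0, h′(0) = -4.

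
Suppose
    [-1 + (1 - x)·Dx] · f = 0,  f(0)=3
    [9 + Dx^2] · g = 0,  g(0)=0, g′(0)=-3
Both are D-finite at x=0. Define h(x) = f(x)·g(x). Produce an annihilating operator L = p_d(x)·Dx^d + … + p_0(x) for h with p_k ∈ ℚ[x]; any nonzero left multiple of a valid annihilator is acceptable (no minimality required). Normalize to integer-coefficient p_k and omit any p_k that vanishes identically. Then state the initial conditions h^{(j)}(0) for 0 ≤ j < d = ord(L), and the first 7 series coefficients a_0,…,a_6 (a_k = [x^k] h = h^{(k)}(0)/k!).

f: a_k = 3, 3, 3, 3, 3, 3, 3, …
g: a_k = 0, -3, 0, 9/2, 0, -81/40, 0, …
Product ⇒ symmetric product L₀, ord ≤ 2.
L = (-9 + 9·x) + 2·Dx + (-1 + x)·Dx^2  (order 2).
h: a_k = 0, -9, -9, 9/2, 9/2, -63/40, -63/40, …
ICs: h(0) = 0, h′(0) = -9.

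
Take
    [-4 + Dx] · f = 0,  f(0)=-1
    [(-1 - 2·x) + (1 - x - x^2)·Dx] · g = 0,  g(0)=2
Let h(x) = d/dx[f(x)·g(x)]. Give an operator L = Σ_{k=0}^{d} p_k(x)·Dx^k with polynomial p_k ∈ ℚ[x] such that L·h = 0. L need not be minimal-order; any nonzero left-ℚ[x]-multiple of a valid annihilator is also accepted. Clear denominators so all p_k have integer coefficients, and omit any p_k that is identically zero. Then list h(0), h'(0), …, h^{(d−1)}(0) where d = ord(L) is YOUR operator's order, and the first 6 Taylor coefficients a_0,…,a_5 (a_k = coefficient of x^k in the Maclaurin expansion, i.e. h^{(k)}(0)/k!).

L = (28 - 18·x - 34·x^2 + 16·x^3 + 16·x^4) + (-5 + 7·x + 7·x^2 - 6·x^3 - 4·x^4)·Dx  (order 1).
h: a_k = -10, -56, -178, -1304/3, -2776/3, -5492/3, …
ICs: h(0) = -10.

f: a_k = -1, -4, -8, -32/3, -32/3, -128/15, …
g: a_k = 2, 2, 4, 6, 10, 16, …
Product ⇒ symmetric product L₀, ord ≤ 1.
h=h₀': d/dx-closure on L₀ ⇒ L.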